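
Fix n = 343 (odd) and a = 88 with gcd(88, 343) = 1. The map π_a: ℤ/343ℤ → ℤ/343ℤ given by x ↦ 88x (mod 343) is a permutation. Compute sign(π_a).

+1

Start at x=163: 163 → 281 → 32 → 72 → 162 → 193 → 177 → … (one orbit).
The orbit structure of x ↦ 88x mod 343: 7 orbits of sizes [147, 147, 21, 21, 3, 3, 1].
7 cycles on 343: each ℓ→(−1)^(ℓ−1), product (−1)^336 = +1.
(88|343)_J = +1 (Zolotarev's lemma cross-check).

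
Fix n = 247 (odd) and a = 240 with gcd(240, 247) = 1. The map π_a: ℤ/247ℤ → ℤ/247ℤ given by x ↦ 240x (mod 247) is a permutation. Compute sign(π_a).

+1

Orbit of 236 under x↦240x: [236, 77, 202, 68, 18, 121, 141]… (length divides ord_247(240)).
Cycle type of π: 12×19 + 6×3 + 1; total 23 cycles.
n − c = 247 − 23 = 224; sign = (−1)^224 = +1.
Zolotarev: (240|247) = +1, matching the cycle-count sign.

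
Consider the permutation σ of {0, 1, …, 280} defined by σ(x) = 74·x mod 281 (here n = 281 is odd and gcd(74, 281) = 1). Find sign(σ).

-1

Start at x=183: 183 → 54 → 62 → 92 → 64 → 240 → 57 → … (one orbit).
2 cycles of lengths [280, 1].
281 − 2 = 279 transpositions; sign(π) = (−1)^279 = -1.
The Jacobi symbol (74|281) = -1 (Zolotarev) agrees.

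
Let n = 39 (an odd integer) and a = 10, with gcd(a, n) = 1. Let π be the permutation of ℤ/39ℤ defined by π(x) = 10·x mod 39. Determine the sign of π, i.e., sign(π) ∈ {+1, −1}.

+1

Start at x=4: 4 → 1 → 10 → 22 → 25 → 16 → 4 (one orbit).
Decompose π into cycles: lengths [6, 6, 6, 6, 6, 6, 1, 1, 1] (9 cycles, including the fixed point 0).
With 9 cycles on 39 points, sign = (−1)^{39−9} = +1.
The Jacobi symbol (10|39) = +1 (Zolotarev) agrees.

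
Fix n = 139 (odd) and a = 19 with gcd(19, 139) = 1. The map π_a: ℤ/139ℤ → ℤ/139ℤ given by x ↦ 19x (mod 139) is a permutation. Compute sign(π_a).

-1

Trace 31: π^k(31) = [31, 33, 71, 98, 55, 72, 117] for k=0..6.
Cycle lengths of π_19 on ℤ/139ℤ: [138, 1]; 2 cycles in total.
139 − 2 = 137 transpositions; sign(π) = (−1)^137 = -1.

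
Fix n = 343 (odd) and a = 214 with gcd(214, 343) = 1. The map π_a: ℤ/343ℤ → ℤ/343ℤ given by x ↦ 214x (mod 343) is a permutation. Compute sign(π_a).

Trace 275: π^k(275) = [275, 197, 312, 226, 1, 214, 177] for k=0..6.
Cycle type of π: 21×14 + 3×16 + 1; total 31 cycles.
Σ(ℓ_i−1) = 343−31 = 312; sign = (−1)^312 = +1.
Zolotarev: (214|343) = +1, matching the cycle-count sign.

+1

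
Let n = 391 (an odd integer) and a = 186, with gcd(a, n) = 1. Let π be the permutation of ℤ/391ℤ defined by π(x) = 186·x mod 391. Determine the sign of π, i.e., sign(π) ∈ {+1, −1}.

Orbit of 169 under x↦186x: [169, 154, 101, 18, 220, 256, 305]… (length divides ord_391(186)).
π_186 has 27 disjoint cycles with lengths [22, 22, 22, 22, 22, 22, 22, 22, 22, 22, 22, 22, 22, 22, 22, 22, 11, 11, 2, 2, 2, 2, 2, 2, 2, 2, 1] on {0,…,390}.
With 27 cycles on 391 points, sign = (−1)^{391−27} = +1.

+1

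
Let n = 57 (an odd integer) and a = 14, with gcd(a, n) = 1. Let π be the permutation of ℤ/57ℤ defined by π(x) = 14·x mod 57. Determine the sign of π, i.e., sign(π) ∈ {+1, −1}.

+1

Orbit of 41 under x↦14x: [41, 4, 56, 43, 32, 49, 2]… (length divides ord_57(14)).
The orbit structure of x ↦ 14x mod 57: 5 orbits of sizes [18, 18, 18, 2, 1].
5 cycles on 57: each ℓ→(−1)^(ℓ−1), product (−1)^52 = +1.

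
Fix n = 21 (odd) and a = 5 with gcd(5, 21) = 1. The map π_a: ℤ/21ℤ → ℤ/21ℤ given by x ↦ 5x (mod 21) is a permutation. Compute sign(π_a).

+1

Start at x=20: 20 → 16 → 17 → 1 → 5 → 4 → 20 (one orbit).
The orbit structure of x ↦ 5x mod 21: 5 orbits of sizes [6, 6, 6, 2, 1].
n − c = 21 − 5 = 16; sign = (−1)^16 = +1.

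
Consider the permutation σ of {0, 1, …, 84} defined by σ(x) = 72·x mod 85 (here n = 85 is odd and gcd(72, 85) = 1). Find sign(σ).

Trace 72: π^k(72) = [72, 84, 13, 1] for k=0..3.
The orbit structure of x ↦ 72x mod 85: 22 orbits of sizes [4, 4, 4, 4, 4, 4, 4, 4, 4, 4, 4, 4, 4, 4, 4, 4, 4, 4, 4, 4, 4, 1].
Σ(ℓ_i−1) = 85−22 = 63; sign = (−1)^63 = -1.
Via Zolotarev, sign(π_{72}) = (72|85) = -1.

-1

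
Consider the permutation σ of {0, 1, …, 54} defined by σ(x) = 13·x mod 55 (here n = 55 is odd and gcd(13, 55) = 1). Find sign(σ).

Trace 43: π^k(43) = [43, 9, 7, 36, 28, 34, 2] for k=0..6.
Decompose π into cycles: lengths [20, 20, 10, 4, 1] (5 cycles, including the fixed point 0).
n − c = 55 − 5 = 50; sign = (−1)^50 = +1.
The Jacobi symbol (13|55) = +1 (Zolotarev) agrees.

+1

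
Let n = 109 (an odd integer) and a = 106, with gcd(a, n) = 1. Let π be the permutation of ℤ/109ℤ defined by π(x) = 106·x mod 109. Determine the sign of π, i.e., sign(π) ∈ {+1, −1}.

Orbit of 102 under x↦106x: [102, 21, 46, 80, 87, 66, 20]… (length divides ord_109(106)).
Cycle type of π: 54×2 + 1; total 3 cycles.
109 − 3 = 106 transpositions; sign(π) = (−1)^106 = +1.
Check: (106/109) = +1 by Zolotarev.

+1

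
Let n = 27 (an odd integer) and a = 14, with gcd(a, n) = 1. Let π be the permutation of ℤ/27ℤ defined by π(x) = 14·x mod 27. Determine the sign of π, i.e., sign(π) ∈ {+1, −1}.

Trace 19: π^k(19) = [19, 23, 25, 26, 13, 20, 10] for k=0..6.
π_14 has 4 disjoint cycles with lengths [18, 6, 2, 1] on {0,…,26}.
Σ(ℓ_i−1) = 27−4 = 23; sign = (−1)^23 = -1.

-1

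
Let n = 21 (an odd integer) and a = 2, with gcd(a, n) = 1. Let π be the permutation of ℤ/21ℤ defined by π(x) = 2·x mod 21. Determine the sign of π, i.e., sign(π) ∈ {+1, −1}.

Start at x=2: 2 → 4 → 8 → 16 → 11 → 1 → 2 (one orbit).
π_2 has 6 disjoint cycles with lengths [6, 6, 3, 3, 2, 1] on {0,…,20}.
6 cycles on 21: each ℓ→(−1)^(ℓ−1), product (−1)^15 = -1.

-1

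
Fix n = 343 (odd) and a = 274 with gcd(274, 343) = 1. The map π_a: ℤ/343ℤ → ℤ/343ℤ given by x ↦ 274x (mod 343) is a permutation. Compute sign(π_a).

+1

Orbit of 99 under x↦274x: [99, 29, 57, 183, 64, 43, 120]… (length divides ord_343(274)).
π_274 has 19 disjoint cycles with lengths [49, 49, 49, 49, 49, 49, 7, 7, 7, 7, 7, 7, 1, 1, 1, 1, 1, 1, 1] on {0,…,342}.
With 19 cycles on 343 points, sign = (−1)^{343−19} = +1.
The Jacobi symbol (274|343) = +1 (Zolotarev) agrees.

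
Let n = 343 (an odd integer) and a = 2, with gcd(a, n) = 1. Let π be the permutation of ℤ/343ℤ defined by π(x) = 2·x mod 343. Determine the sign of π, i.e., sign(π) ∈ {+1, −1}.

Orbit of 172 under x↦2x: [172, 1, 2, 4, 8, 16, 32]… (length divides ord_343(2)).
Cycle type of π: 147×2 + 21×2 + 3×2 + 1; total 7 cycles.
n − c = 343 − 7 = 336; sign = (−1)^336 = +1.

+1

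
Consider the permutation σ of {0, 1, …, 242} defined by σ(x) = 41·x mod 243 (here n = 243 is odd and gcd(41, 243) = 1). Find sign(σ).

-1

Start at x=184: 184 → 11 → 208 → 23 → 214 → 26 → 94 → … (one orbit).
Decompose π into cycles: lengths [162, 54, 18, 6, 2, 1] (6 cycles, including the fixed point 0).
n − c = 243 − 6 = 237; sign = (−1)^237 = -1.
The Jacobi symbol (41|243) = -1 (Zolotarev) agrees.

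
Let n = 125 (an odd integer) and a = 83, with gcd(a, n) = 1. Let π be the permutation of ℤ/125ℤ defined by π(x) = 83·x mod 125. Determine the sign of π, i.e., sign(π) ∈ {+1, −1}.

-1

Start at x=32: 32 → 31 → 73 → 59 → 22 → 76 → 58 → … (one orbit).
Decompose π into cycles: lengths [100, 20, 4, 1] (4 cycles, including the fixed point 0).
4 cycles on 125: each ℓ→(−1)^(ℓ−1), product (−1)^121 = -1.
(83|125)_J = -1 (Zolotarev's lemma cross-check).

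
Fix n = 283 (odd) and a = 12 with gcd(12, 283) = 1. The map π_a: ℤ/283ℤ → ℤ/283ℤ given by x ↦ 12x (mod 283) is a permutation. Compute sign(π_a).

Orbit of 224 under x↦12x: [224, 141, 277, 211, 268, 103, 104]… (length divides ord_283(12)).
Cycle type of π: 282 + 1; total 2 cycles.
sign(π) = (−1)^{n − #cycles} = (−1)^{283−2} = (−1)^281 = -1.

-1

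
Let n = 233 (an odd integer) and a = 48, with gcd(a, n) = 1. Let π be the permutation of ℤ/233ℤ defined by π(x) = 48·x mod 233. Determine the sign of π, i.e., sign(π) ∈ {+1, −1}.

Orbit of 110 under x↦48x: [110, 154, 169, 190, 33, 186, 74]… (length divides ord_233(48)).
Cycle type of π: 232 + 1; total 2 cycles.
n − c = 233 − 2 = 231; sign = (−1)^231 = -1.
(48|233)_J = -1 (Zolotarev's lemma cross-check).

-1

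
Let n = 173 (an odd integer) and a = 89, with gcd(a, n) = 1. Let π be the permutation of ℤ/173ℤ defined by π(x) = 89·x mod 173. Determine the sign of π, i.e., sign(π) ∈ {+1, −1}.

Orbit of 4 under x↦89x: [4, 10, 25, 149, 113, 23, 144]… (length divides ord_173(89)).
Cycle type of π: 86×2 + 1; total 3 cycles.
n − c = 173 − 3 = 170; sign = (−1)^170 = +1.
Zolotarev: (89|173) = +1, matching the cycle-count sign.

+1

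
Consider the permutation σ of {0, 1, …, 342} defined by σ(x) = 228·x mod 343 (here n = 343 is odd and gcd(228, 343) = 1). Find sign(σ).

+1

Start at x=22: 22 → 214 → 86 → 57 → 305 → 254 → 288 → … (one orbit).
Decompose π into cycles: lengths [147, 147, 21, 21, 3, 3, 1] (7 cycles, including the fixed point 0).
sign(π) = (−1)^{n − #cycles} = (−1)^{343−7} = (−1)^336 = +1.
Via Zolotarev, sign(π_{228}) = (228|343) = +1.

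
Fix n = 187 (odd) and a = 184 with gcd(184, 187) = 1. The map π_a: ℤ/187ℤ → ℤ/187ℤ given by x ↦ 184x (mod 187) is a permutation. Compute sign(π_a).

+1

Orbit of 73 under x↦184x: [73, 155, 96, 86, 116, 26, 109]… (length divides ord_187(184)).
Decompose π into cycles: lengths [80, 80, 16, 10, 1] (5 cycles, including the fixed point 0).
n − c = 187 − 5 = 182; sign = (−1)^182 = +1.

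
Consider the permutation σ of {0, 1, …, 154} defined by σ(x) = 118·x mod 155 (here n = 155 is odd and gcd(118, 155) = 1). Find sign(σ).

Start at x=118: 118 → 129 → 32 → 56 → 98 → 94 → 87 → … (one orbit).
π_118 has 22 disjoint cycles with lengths [12, 12, 12, 12, 12, 12, 12, 12, 12, 12, 4, 3, 3, 3, 3, 3, 3, 3, 3, 3, 3, 1] on {0,…,154}.
22 cycles on 155: each ℓ→(−1)^(ℓ−1), product (−1)^133 = -1.

-1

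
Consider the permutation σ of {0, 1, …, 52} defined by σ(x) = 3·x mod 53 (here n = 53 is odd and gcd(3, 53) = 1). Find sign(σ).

Trace 33: π^k(33) = [33, 46, 32, 43, 23, 16, 48] for k=0..6.
The orbit structure of x ↦ 3x mod 53: 2 orbits of sizes [52, 1].
53 − 2 = 51 transpositions; sign(π) = (−1)^51 = -1.

-1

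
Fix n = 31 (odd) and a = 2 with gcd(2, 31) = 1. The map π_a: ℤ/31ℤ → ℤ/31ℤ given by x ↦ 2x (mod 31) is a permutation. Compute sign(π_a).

Start at x=2: 2 → 4 → 8 → 16 → 1 → 2 (one orbit).
Cycle type of π: 5×6 + 1; total 7 cycles.
7 cycles on 31: each ℓ→(−1)^(ℓ−1), product (−1)^24 = +1.
Zolotarev: (2|31) = +1, matching the cycle-count sign.

+1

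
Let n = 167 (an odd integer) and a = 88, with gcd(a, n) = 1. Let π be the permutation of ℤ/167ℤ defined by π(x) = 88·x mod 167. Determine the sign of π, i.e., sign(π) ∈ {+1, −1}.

+1

Start at x=44: 44 → 31 → 56 → 85 → 132 → 93 → 1 → … (one orbit).
Cycle type of π: 83×2 + 1; total 3 cycles.
167 − 3 = 164 transpositions; sign(π) = (−1)^164 = +1.
The Jacobi symbol (88|167) = +1 (Zolotarev) agrees.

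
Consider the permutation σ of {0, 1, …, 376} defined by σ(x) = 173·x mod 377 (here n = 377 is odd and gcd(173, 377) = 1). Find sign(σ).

+1

Orbit of 1 under x↦173x: [1, 173, 146, 376, 204, 231]… (length divides ord_377(173)).
Cycle type of π: 6×58 + 2×14 + 1; total 73 cycles.
sign(π) = (−1)^{n − #cycles} = (−1)^{377−73} = (−1)^304 = +1.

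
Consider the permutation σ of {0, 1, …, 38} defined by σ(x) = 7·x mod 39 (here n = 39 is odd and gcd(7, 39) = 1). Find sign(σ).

-1

Start at x=25: 25 → 19 → 16 → 34 → 4 → 28 → 1 → … (one orbit).
π_7 has 6 disjoint cycles with lengths [12, 12, 12, 1, 1, 1] on {0,…,38}.
n − c = 39 − 6 = 33; sign = (−1)^33 = -1.
The Jacobi symbol (7|39) = -1 (Zolotarev) agrees.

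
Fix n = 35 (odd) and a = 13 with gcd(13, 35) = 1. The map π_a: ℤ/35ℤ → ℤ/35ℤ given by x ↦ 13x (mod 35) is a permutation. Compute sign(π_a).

+1

Trace 13: π^k(13) = [13, 29, 27, 1] for k=0..3.
Cycle lengths of π_13 on ℤ/35ℤ: [4, 4, 4, 4, 4, 4, 4, 2, 2, 2, 1]; 11 cycles in total.
35 − 11 = 24 transpositions; sign(π) = (−1)^24 = +1.
Check: (13/35) = +1 by Zolotarev.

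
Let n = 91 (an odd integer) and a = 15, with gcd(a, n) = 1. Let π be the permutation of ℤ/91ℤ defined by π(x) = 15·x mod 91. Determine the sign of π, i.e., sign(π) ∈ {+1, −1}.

Start at x=36: 36 → 85 → 1 → 15 → 43 → 8 → 29 → … (one orbit).
14 cycles of lengths [12, 12, 12, 12, 12, 12, 12, 1, 1, 1, 1, 1, 1, 1].
n − c = 91 − 14 = 77; sign = (−1)^77 = -1.
The Jacobi symbol (15|91) = -1 (Zolotarev) agrees.

-1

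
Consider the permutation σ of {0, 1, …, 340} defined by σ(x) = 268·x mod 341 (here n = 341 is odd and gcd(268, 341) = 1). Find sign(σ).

Trace 49: π^k(49) = [49, 174, 256, 67, 224, 16, 196] for k=0..6.
Cycle type of π: 15×22 + 5×2 + 1; total 25 cycles.
n − c = 341 − 25 = 316; sign = (−1)^316 = +1.

+1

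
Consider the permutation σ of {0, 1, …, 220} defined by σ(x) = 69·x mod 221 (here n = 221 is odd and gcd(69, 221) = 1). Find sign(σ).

Orbit of 205 under x↦69x: [205, 1, 69, 120, 103, 35]… (length divides ord_221(69)).
The orbit structure of x ↦ 69x mod 221: 51 orbits of sizes [6, 6, 6, 6, 6, 6, 6, 6, 6, 6, 6, 6, 6, 6, 6, 6, 6, 6, 6, 6, 6, 6, 6, 6, 6, 6, 6, 6, 6, 6, 6, 6, 6, 6, 1, 1, 1, 1, 1, 1, 1, 1, 1, 1, 1, 1, 1, 1, 1, 1, 1].
51 cycles on 221: each ℓ→(−1)^(ℓ−1), product (−1)^170 = +1.
Via Zolotarev, sign(π_{69}) = (69|221) = +1.

+1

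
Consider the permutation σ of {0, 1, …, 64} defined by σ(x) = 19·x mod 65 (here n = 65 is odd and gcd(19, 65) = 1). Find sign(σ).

Trace 1: π^k(1) = [1, 19, 36, 34, 61, 54, 51] for k=0..6.
8 cycles of lengths [12, 12, 12, 12, 12, 2, 2, 1].
With 8 cycles on 65 points, sign = (−1)^{65−8} = -1.
The Jacobi symbol (19|65) = -1 (Zolotarev) agrees.

-1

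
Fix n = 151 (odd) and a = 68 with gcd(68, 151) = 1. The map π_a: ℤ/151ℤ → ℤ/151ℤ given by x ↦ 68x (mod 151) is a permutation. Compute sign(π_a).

Orbit of 44 under x↦68x: [44, 123, 59, 86, 110, 81, 72]… (length divides ord_151(68)).
Cycle type of π: 25×6 + 1; total 7 cycles.
7 cycles on 151: each ℓ→(−1)^(ℓ−1), product (−1)^144 = +1.
Check: (68/151) = +1 by Zolotarev.

+1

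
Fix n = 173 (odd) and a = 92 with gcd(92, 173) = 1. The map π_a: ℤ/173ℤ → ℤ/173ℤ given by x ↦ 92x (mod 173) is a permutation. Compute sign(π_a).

+1

Trace 36: π^k(36) = [36, 25, 51, 21, 29, 73, 142] for k=0..6.
π_92 has 3 disjoint cycles with lengths [86, 86, 1] on {0,…,172}.
173 − 3 = 170 transpositions; sign(π) = (−1)^170 = +1.
The Jacobi symbol (92|173) = +1 (Zolotarev) agrees.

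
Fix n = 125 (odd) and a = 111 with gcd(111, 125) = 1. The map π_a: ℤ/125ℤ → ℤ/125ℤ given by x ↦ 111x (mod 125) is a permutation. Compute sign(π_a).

+1

Trace 61: π^k(61) = [61, 21, 81, 116, 1, 111, 71] for k=0..6.
13 cycles of lengths [25, 25, 25, 25, 5, 5, 5, 5, 1, 1, 1, 1, 1].
sign(π) = (−1)^{n − #cycles} = (−1)^{125−13} = (−1)^112 = +1.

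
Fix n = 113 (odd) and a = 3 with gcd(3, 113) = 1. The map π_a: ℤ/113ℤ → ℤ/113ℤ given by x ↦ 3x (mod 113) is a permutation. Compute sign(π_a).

Start at x=51: 51 → 40 → 7 → 21 → 63 → 76 → 2 → … (one orbit).
Cycle type of π: 112 + 1; total 2 cycles.
With 2 cycles on 113 points, sign = (−1)^{113−2} = -1.
(3|113)_J = -1 (Zolotarev's lemma cross-check).

-1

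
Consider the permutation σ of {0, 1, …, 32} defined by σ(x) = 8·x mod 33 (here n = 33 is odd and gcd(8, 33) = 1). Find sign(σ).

+1

Start at x=1: 1 → 8 → 31 → 17 → 4 → 32 → 25 → … (one orbit).
The orbit structure of x ↦ 8x mod 33: 5 orbits of sizes [10, 10, 10, 2, 1].
With 5 cycles on 33 points, sign = (−1)^{33−5} = +1.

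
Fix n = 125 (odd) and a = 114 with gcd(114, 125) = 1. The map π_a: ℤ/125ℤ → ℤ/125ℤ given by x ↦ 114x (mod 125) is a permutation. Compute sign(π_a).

+1

Start at x=66: 66 → 24 → 111 → 29 → 56 → 9 → 26 → … (one orbit).
7 cycles of lengths [50, 50, 10, 10, 2, 2, 1].
Σ(ℓ_i−1) = 125−7 = 118; sign = (−1)^118 = +1.
(114|125)_J = +1 (Zolotarev's lemma cross-check).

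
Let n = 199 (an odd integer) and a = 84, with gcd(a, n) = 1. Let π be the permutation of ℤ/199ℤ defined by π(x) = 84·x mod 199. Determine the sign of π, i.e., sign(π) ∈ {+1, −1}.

-1

Start at x=146: 146 → 125 → 152 → 32 → 101 → 126 → 37 → … (one orbit).
Cycle type of π: 198 + 1; total 2 cycles.
Σ(ℓ_i−1) = 199−2 = 197; sign = (−1)^197 = -1.
Via Zolotarev, sign(π_{84}) = (84|199) = -1.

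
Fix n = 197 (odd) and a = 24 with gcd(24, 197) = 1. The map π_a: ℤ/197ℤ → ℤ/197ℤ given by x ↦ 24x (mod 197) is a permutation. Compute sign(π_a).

+1

Trace 49: π^k(49) = [49, 191, 53, 90, 190, 29, 105] for k=0..6.
5 cycles of lengths [49, 49, 49, 49, 1].
n − c = 197 − 5 = 192; sign = (−1)^192 = +1.
Via Zolotarev, sign(π_{24}) = (24|197) = +1.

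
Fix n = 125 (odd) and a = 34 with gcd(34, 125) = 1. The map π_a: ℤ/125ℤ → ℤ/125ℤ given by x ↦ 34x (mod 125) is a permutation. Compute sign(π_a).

Orbit of 104 under x↦34x: [104, 36, 99, 116, 69, 96, 14]… (length divides ord_125(34)).
π_34 has 7 disjoint cycles with lengths [50, 50, 10, 10, 2, 2, 1] on {0,…,124}.
sign(π) = (−1)^{n − #cycles} = (−1)^{125−7} = (−1)^118 = +1.

+1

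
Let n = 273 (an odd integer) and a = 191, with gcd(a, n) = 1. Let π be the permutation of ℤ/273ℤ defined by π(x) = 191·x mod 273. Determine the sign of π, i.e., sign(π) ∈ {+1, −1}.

-1

Start at x=191: 191 → 172 → 92 → 100 → 263 → 1 → 191 (one orbit).
Cycle type of π: 6×30 + 3×30 + 2 + 1; total 62 cycles.
62 cycles on 273: each ℓ→(−1)^(ℓ−1), product (−1)^211 = -1.
The Jacobi symbol (191|273) = -1 (Zolotarev) agrees.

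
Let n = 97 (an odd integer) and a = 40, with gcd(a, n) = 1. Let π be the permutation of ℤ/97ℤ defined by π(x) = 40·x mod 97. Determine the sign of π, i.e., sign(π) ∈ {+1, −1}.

Trace 64: π^k(64) = [64, 38, 65, 78, 16, 58, 89] for k=0..6.
π_40 has 2 disjoint cycles with lengths [96, 1] on {0,…,96}.
n − c = 97 − 2 = 95; sign = (−1)^95 = -1.
The Jacobi symbol (40|97) = -1 (Zolotarev) agrees.

-1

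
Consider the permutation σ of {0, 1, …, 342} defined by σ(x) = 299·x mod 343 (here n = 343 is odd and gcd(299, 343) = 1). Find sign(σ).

-1

Trace 110: π^k(110) = [110, 305, 300, 177, 101, 15, 26] for k=0..6.
Cycle lengths of π_299 on ℤ/343ℤ: [294, 42, 6, 1]; 4 cycles in total.
sign(π) = (−1)^{n − #cycles} = (−1)^{343−4} = (−1)^339 = -1.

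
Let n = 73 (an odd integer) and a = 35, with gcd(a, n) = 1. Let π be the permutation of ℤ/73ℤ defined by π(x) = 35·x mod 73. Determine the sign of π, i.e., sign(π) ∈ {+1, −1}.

Start at x=32: 32 → 25 → 72 → 38 → 16 → 49 → 36 → … (one orbit).
The orbit structure of x ↦ 35x mod 73: 3 orbits of sizes [36, 36, 1].
sign(π) = (−1)^{n − #cycles} = (−1)^{73−3} = (−1)^70 = +1.

+1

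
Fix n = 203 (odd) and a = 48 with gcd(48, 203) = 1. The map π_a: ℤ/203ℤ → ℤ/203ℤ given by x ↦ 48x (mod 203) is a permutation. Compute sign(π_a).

+1

Orbit of 64 under x↦48x: [64, 27, 78, 90, 57, 97, 190]… (length divides ord_203(48)).
The orbit structure of x ↦ 48x mod 203: 11 orbits of sizes [28, 28, 28, 28, 28, 28, 28, 2, 2, 2, 1].
sign(π) = (−1)^{n − #cycles} = (−1)^{203−11} = (−1)^192 = +1.
Check: (48/203) = +1 by Zolotarev.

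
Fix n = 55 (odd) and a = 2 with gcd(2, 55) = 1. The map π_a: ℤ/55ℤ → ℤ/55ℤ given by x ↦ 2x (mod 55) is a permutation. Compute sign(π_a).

Start at x=28: 28 → 1 → 2 → 4 → 8 → 16 → 32 → … (one orbit).
Decompose π into cycles: lengths [20, 20, 10, 4, 1] (5 cycles, including the fixed point 0).
sign(π) = (−1)^{n − #cycles} = (−1)^{55−5} = (−1)^50 = +1.

+1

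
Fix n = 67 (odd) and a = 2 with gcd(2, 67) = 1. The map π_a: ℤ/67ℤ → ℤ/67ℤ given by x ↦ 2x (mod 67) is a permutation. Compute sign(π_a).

-1

Trace 23: π^k(23) = [23, 46, 25, 50, 33, 66, 65] for k=0..6.
Cycle lengths of π_2 on ℤ/67ℤ: [66, 1]; 2 cycles in total.
67 − 2 = 65 transpositions; sign(π) = (−1)^65 = -1.
(2|67)_J = -1 (Zolotarev's lemma cross-check).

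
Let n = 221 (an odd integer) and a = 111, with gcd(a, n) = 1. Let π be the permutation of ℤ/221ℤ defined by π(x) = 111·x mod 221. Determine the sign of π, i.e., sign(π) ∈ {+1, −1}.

Start at x=76: 76 → 38 → 19 → 120 → 60 → 30 → 15 → … (one orbit).
Cycle type of π: 24×8 + 12 + 8×2 + 1; total 12 cycles.
sign(π) = (−1)^{n − #cycles} = (−1)^{221−12} = (−1)^209 = -1.
The Jacobi symbol (111|221) = -1 (Zolotarev) agrees.

-1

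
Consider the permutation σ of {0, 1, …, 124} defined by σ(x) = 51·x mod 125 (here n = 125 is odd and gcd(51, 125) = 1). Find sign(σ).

+1

Orbit of 26 under x↦51x: [26, 76, 1, 51, 101]… (length divides ord_125(51)).
Decompose π into cycles: lengths [5, 5, 5, 5, 5, 5, 5, 5, 5, 5, 5, 5, 5, 5, 5, 5, 5, 5, 5, 5, 1, 1, 1, 1, 1, 1, 1, 1, 1, 1, 1, 1, 1, 1, 1, 1, 1, 1, 1, 1, 1, 1, 1, 1, 1] (45 cycles, including the fixed point 0).
125 − 45 = 80 transpositions; sign(π) = (−1)^80 = +1.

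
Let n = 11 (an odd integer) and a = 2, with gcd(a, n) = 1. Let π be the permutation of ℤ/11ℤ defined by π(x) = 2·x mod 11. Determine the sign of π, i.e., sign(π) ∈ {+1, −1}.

-1

Orbit of 5 under x↦2x: [5, 10, 9, 7, 3, 6, 1]… (length divides ord_11(2)).
Cycle lengths of π_2 on ℤ/11ℤ: [10, 1]; 2 cycles in total.
Σ(ℓ_i−1) = 11−2 = 9; sign = (−1)^9 = -1.
The Jacobi symbol (2|11) = -1 (Zolotarev) agrees.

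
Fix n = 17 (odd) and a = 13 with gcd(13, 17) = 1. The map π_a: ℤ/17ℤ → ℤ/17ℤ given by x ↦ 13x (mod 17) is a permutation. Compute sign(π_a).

Orbit of 1 under x↦13x: [1, 13, 16, 4]… (length divides ord_17(13)).
5 cycles of lengths [4, 4, 4, 4, 1].
sign(π) = (−1)^{n − #cycles} = (−1)^{17−5} = (−1)^12 = +1.

+1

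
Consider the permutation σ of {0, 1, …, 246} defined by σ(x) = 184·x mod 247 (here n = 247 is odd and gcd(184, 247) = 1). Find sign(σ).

+1

Orbit of 218 under x↦184x: [218, 98, 1, 184, 17, 164, 42]… (length divides ord_247(184)).
π_184 has 9 disjoint cycles with lengths [36, 36, 36, 36, 36, 36, 18, 12, 1] on {0,…,246}.
With 9 cycles on 247 points, sign = (−1)^{247−9} = +1.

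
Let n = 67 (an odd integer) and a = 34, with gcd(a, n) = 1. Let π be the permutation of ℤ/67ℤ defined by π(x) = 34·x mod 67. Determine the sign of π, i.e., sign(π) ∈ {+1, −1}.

-1

Start at x=10: 10 → 5 → 36 → 18 → 9 → 38 → 19 → … (one orbit).
Cycle lengths of π_34 on ℤ/67ℤ: [66, 1]; 2 cycles in total.
sign(π) = (−1)^{n − #cycles} = (−1)^{67−2} = (−1)^65 = -1.
Via Zolotarev, sign(π_{34}) = (34|67) = -1.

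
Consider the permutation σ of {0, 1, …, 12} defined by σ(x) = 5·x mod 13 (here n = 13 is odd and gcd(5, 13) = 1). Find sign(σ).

Start at x=1: 1 → 5 → 12 → 8 → 1 (one orbit).
4 cycles of lengths [4, 4, 4, 1].
13 − 4 = 9 transpositions; sign(π) = (−1)^9 = -1.

-1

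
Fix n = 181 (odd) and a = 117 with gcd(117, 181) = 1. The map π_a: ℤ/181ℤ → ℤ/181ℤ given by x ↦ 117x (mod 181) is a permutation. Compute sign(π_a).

+1

Trace 59: π^k(59) = [59, 25, 29, 135, 48, 5, 42] for k=0..6.
The orbit structure of x ↦ 117x mod 181: 13 orbits of sizes [15, 15, 15, 15, 15, 15, 15, 15, 15, 15, 15, 15, 1].
sign(π) = (−1)^{n − #cycles} = (−1)^{181−13} = (−1)^168 = +1.
The Jacobi symbol (117|181) = +1 (Zolotarev) agrees.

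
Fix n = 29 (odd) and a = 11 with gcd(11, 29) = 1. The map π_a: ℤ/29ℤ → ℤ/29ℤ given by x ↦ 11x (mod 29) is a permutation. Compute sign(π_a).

Orbit of 23 under x↦11x: [23, 21, 28, 18, 24, 3, 4]… (length divides ord_29(11)).
Decompose π into cycles: lengths [28, 1] (2 cycles, including the fixed point 0).
2 cycles on 29: each ℓ→(−1)^(ℓ−1), product (−1)^27 = -1.

-1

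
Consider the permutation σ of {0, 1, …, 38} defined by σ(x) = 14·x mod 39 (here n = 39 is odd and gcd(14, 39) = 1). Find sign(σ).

-1

Trace 1: π^k(1) = [1, 14] for k=0..1.
Cycle lengths of π_14 on ℤ/39ℤ: [2, 2, 2, 2, 2, 2, 2, 2, 2, 2, 2, 2, 2, 1, 1, 1, 1, 1, 1, 1, 1, 1, 1, 1, 1, 1]; 26 cycles in total.
With 26 cycles on 39 points, sign = (−1)^{39−26} = -1.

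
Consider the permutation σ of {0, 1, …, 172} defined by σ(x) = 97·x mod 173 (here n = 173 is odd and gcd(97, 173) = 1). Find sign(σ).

Trace 31: π^k(31) = [31, 66, 1, 97, 67, 98, 164] for k=0..6.
π_97 has 2 disjoint cycles with lengths [172, 1] on {0,…,172}.
2 cycles on 173: each ℓ→(−1)^(ℓ−1), product (−1)^171 = -1.

-1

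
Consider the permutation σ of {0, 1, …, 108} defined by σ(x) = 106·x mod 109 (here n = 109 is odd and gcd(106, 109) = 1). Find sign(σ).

+1

Orbit of 16 under x↦106x: [16, 61, 35, 4, 97, 36, 1]… (length divides ord_109(106)).
Cycle lengths of π_106 on ℤ/109ℤ: [54, 54, 1]; 3 cycles in total.
sign(π) = (−1)^{n − #cycles} = (−1)^{109−3} = (−1)^106 = +1.
Check: (106/109) = +1 by Zolotarev.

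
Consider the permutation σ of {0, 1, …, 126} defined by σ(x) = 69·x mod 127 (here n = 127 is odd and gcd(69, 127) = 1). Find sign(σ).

Trace 74: π^k(74) = [74, 26, 16, 88, 103, 122, 36] for k=0..6.
Cycle type of π: 63×2 + 1; total 3 cycles.
sign(π) = (−1)^{n − #cycles} = (−1)^{127−3} = (−1)^124 = +1.
(69|127)_J = +1 (Zolotarev's lemma cross-check).

+1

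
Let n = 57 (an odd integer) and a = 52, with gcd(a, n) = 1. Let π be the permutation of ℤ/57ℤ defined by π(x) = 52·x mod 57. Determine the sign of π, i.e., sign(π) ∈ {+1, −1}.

Start at x=43: 43 → 13 → 49 → 40 → 28 → 31 → 16 → … (one orbit).
The orbit structure of x ↦ 52x mod 57: 6 orbits of sizes [18, 18, 18, 1, 1, 1].
Σ(ℓ_i−1) = 57−6 = 51; sign = (−1)^51 = -1.
Check: (52/57) = -1 by Zolotarev.

-1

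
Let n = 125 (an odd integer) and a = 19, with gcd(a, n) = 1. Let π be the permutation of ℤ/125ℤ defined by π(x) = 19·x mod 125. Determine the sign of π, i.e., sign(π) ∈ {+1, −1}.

Orbit of 116 under x↦19x: [116, 79, 1, 19, 111, 109, 71]… (length divides ord_125(19)).
Decompose π into cycles: lengths [50, 50, 10, 10, 2, 2, 1] (7 cycles, including the fixed point 0).
n − c = 125 − 7 = 118; sign = (−1)^118 = +1.

+1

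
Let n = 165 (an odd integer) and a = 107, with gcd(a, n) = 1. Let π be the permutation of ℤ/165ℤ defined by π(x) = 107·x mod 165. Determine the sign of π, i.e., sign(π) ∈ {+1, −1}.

Trace 1: π^k(1) = [1, 107, 64, 83, 136, 32, 124] for k=0..6.
Cycle type of π: 20×6 + 10×3 + 4×3 + 2 + 1; total 14 cycles.
165 − 14 = 151 transpositions; sign(π) = (−1)^151 = -1.
Via Zolotarev, sign(π_{107}) = (107|165) = -1.

-1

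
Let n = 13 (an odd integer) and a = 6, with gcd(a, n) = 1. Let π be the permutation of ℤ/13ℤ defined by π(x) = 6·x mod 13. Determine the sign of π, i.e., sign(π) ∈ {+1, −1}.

Start at x=11: 11 → 1 → 6 → 10 → 8 → 9 → 2 → … (one orbit).
Cycle type of π: 12 + 1; total 2 cycles.
n − c = 13 − 2 = 11; sign = (−1)^11 = -1.
(6|13)_J = -1 (Zolotarev's lemma cross-check).

-1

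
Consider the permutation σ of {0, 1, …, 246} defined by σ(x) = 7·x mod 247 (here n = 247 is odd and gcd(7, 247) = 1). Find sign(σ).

-1

Orbit of 45 under x↦7x: [45, 68, 229, 121, 106, 1, 7]… (length divides ord_247(7)).
π_7 has 26 disjoint cycles with lengths [12, 12, 12, 12, 12, 12, 12, 12, 12, 12, 12, 12, 12, 12, 12, 12, 12, 12, 12, 3, 3, 3, 3, 3, 3, 1] on {0,…,246}.
With 26 cycles on 247 points, sign = (−1)^{247−26} = -1.
Via Zolotarev, sign(π_{7}) = (7|247) = -1.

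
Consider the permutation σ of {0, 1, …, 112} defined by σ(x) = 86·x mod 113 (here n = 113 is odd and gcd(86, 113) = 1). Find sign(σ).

Orbit of 39 under x↦86x: [39, 77, 68, 85, 78, 41, 23]… (length divides ord_113(86)).
Cycle lengths of π_86 on ℤ/113ℤ: [112, 1]; 2 cycles in total.
sign(π) = (−1)^{n − #cycles} = (−1)^{113−2} = (−1)^111 = -1.
Via Zolotarev, sign(π_{86}) = (86|113) = -1.

-1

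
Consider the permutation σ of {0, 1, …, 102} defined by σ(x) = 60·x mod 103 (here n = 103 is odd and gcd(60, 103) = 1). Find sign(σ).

Orbit of 91 under x↦60x: [91, 1, 60, 98, 9, 25, 58]… (length divides ord_103(60)).
π_60 has 3 disjoint cycles with lengths [51, 51, 1] on {0,…,102}.
sign(π) = (−1)^{n − #cycles} = (−1)^{103−3} = (−1)^100 = +1.
Via Zolotarev, sign(π_{60}) = (60|103) = +1.

+1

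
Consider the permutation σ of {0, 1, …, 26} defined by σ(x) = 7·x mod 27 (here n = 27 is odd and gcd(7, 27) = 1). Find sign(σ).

+1

Orbit of 1 under x↦7x: [1, 7, 22, 19, 25, 13, 10]… (length divides ord_27(7)).
Cycle type of π: 9×2 + 3×2 + 1×3; total 7 cycles.
7 cycles on 27: each ℓ→(−1)^(ℓ−1), product (−1)^20 = +1.
Via Zolotarev, sign(π_{7}) = (7|27) = +1.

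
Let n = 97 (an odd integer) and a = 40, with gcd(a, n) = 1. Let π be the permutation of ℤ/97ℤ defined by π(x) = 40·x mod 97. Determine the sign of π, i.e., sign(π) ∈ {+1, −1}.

-1

Start at x=57: 57 → 49 → 20 → 24 → 87 → 85 → 5 → … (one orbit).
2 cycles of lengths [96, 1].
Σ(ℓ_i−1) = 97−2 = 95; sign = (−1)^95 = -1.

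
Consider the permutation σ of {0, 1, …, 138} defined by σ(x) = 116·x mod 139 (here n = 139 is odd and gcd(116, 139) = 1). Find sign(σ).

Orbit of 52 under x↦116x: [52, 55, 125, 44, 100, 63, 80]… (length divides ord_139(116)).
π_116 has 7 disjoint cycles with lengths [23, 23, 23, 23, 23, 23, 1] on {0,…,138}.
n − c = 139 − 7 = 132; sign = (−1)^132 = +1.
(116|139)_J = +1 (Zolotarev's lemma cross-check).

+1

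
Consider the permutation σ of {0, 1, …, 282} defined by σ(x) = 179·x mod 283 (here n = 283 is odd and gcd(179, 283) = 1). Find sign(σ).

Start at x=225: 225 → 89 → 83 → 141 → 52 → 252 → 111 → … (one orbit).
Cycle type of π: 141×2 + 1; total 3 cycles.
283 − 3 = 280 transpositions; sign(π) = (−1)^280 = +1.
Check: (179/283) = +1 by Zolotarev.

+1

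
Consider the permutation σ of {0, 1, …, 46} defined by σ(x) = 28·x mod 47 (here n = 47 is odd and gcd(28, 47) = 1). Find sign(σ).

Trace 21: π^k(21) = [21, 24, 14, 16, 25, 42, 1] for k=0..6.
3 cycles of lengths [23, 23, 1].
3 cycles on 47: each ℓ→(−1)^(ℓ−1), product (−1)^44 = +1.
(28|47)_J = +1 (Zolotarev's lemma cross-check).

+1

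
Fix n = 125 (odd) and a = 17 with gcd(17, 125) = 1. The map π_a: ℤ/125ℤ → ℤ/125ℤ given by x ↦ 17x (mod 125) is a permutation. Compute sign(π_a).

-1

Orbit of 43 under x↦17x: [43, 106, 52, 9, 28, 101, 92]… (length divides ord_125(17)).
Cycle type of π: 100 + 20 + 4 + 1; total 4 cycles.
Σ(ℓ_i−1) = 125−4 = 121; sign = (−1)^121 = -1.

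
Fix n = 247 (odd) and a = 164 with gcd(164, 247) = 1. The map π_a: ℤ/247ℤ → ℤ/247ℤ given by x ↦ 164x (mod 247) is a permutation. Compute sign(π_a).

Orbit of 151 under x↦164x: [151, 64, 122, 1, 164, 220, 18]… (length divides ord_247(164)).
25 cycles of lengths [12, 12, 12, 12, 12, 12, 12, 12, 12, 12, 12, 12, 12, 12, 12, 12, 12, 12, 6, 6, 6, 4, 4, 4, 1].
n − c = 247 − 25 = 222; sign = (−1)^222 = +1.
Check: (164/247) = +1 by Zolotarev.

+1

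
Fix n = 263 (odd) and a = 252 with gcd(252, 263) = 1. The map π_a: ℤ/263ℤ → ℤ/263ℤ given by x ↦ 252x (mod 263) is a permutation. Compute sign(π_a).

Orbit of 214 under x↦252x: [214, 13, 120, 258, 55, 184, 80]… (length divides ord_263(252)).
2 cycles of lengths [262, 1].
With 2 cycles on 263 points, sign = (−1)^{263−2} = -1.
Check: (252/263) = -1 by Zolotarev.

-1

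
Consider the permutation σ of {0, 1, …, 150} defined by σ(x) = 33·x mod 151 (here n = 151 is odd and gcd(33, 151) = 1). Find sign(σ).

-1

Orbit of 118 under x↦33x: [118, 119, 1, 33, 32, 150]… (length divides ord_151(33)).
Cycle lengths of π_33 on ℤ/151ℤ: [6, 6, 6, 6, 6, 6, 6, 6, 6, 6, 6, 6, 6, 6, 6, 6, 6, 6, 6, 6, 6, 6, 6, 6, 6, 1]; 26 cycles in total.
With 26 cycles on 151 points, sign = (−1)^{151−26} = -1.
The Jacobi symbol (33|151) = -1 (Zolotarev) agrees.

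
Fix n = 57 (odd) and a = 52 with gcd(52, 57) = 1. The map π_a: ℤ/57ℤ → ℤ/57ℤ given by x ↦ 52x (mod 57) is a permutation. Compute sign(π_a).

Start at x=46: 46 → 55 → 10 → 7 → 22 → 4 → 37 → … (one orbit).
The orbit structure of x ↦ 52x mod 57: 6 orbits of sizes [18, 18, 18, 1, 1, 1].
57 − 6 = 51 transpositions; sign(π) = (−1)^51 = -1.
The Jacobi symbol (52|57) = -1 (Zolotarev) agrees.

-1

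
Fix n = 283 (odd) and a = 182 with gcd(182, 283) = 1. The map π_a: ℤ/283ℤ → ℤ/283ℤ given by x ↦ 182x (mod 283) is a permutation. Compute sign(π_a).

Orbit of 34 under x↦182x: [34, 245, 159, 72, 86, 87, 269]… (length divides ord_283(182)).
π_182 has 2 disjoint cycles with lengths [282, 1] on {0,…,282}.
With 2 cycles on 283 points, sign = (−1)^{283−2} = -1.

-1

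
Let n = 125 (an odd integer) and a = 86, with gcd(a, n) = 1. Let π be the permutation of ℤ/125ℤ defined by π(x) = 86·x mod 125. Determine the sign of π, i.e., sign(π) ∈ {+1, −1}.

Trace 116: π^k(116) = [116, 101, 61, 121, 31, 41, 26] for k=0..6.
π_86 has 13 disjoint cycles with lengths [25, 25, 25, 25, 5, 5, 5, 5, 1, 1, 1, 1, 1] on {0,…,124}.
sign(π) = (−1)^{n − #cycles} = (−1)^{125−13} = (−1)^112 = +1.
Via Zolotarev, sign(π_{86}) = (86|125) = +1.

+1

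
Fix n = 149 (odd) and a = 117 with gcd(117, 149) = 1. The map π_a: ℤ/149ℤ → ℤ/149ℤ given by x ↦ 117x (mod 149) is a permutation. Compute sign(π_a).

-1

Start at x=69: 69 → 27 → 30 → 83 → 26 → 62 → 102 → … (one orbit).
π_117 has 2 disjoint cycles with lengths [148, 1] on {0,…,148}.
2 cycles on 149: each ℓ→(−1)^(ℓ−1), product (−1)^147 = -1.
Via Zolotarev, sign(π_{117}) = (117|149) = -1.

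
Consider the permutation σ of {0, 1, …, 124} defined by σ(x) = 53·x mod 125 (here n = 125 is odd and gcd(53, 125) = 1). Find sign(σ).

-1

Trace 112: π^k(112) = [112, 61, 108, 99, 122, 91, 73] for k=0..6.
Cycle type of π: 100 + 20 + 4 + 1; total 4 cycles.
With 4 cycles on 125 points, sign = (−1)^{125−4} = -1.
Zolotarev: (53|125) = -1, matching the cycle-count sign.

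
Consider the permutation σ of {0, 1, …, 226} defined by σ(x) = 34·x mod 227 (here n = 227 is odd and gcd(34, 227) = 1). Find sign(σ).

+1

Orbit of 81 under x↦34x: [81, 30, 112, 176, 82, 64, 133]… (length divides ord_227(34)).
Cycle lengths of π_34 on ℤ/227ℤ: [113, 113, 1]; 3 cycles in total.
227 − 3 = 224 transpositions; sign(π) = (−1)^224 = +1.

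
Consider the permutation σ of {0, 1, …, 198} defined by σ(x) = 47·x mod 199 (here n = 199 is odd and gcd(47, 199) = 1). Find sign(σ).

Trace 91: π^k(91) = [91, 98, 29, 169, 182, 196, 58] for k=0..6.
Cycle type of π: 99×2 + 1; total 3 cycles.
3 cycles on 199: each ℓ→(−1)^(ℓ−1), product (−1)^196 = +1.
Check: (47/199) = +1 by Zolotarev.

+1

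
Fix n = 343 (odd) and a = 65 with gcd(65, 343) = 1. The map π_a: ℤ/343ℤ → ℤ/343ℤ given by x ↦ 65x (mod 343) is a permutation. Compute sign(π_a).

+1

Trace 148: π^k(148) = [148, 16, 11, 29, 170, 74, 8] for k=0..6.
Decompose π into cycles: lengths [147, 147, 21, 21, 3, 3, 1] (7 cycles, including the fixed point 0).
n − c = 343 − 7 = 336; sign = (−1)^336 = +1.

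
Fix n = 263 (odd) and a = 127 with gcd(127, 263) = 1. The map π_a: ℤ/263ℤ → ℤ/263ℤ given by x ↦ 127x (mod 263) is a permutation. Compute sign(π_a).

Start at x=221: 221 → 189 → 70 → 211 → 234 → 262 → 136 → … (one orbit).
The orbit structure of x ↦ 127x mod 263: 2 orbits of sizes [262, 1].
With 2 cycles on 263 points, sign = (−1)^{263−2} = -1.
Via Zolotarev, sign(π_{127}) = (127|263) = -1.

-1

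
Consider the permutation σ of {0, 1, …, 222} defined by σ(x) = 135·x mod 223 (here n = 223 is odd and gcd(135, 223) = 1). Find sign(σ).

+1

Trace 135: π^k(135) = [135, 162, 16, 153, 139, 33, 218] for k=0..6.
3 cycles of lengths [111, 111, 1].
n − c = 223 − 3 = 220; sign = (−1)^220 = +1.
The Jacobi symbol (135|223) = +1 (Zolotarev) agrees.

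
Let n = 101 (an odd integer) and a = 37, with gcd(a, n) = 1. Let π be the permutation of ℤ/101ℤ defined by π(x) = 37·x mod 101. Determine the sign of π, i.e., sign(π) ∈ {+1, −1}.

Start at x=1: 1 → 37 → 56 → 52 → 5 → 84 → 78 → … (one orbit).
Cycle type of π: 25×4 + 1; total 5 cycles.
101 − 5 = 96 transpositions; sign(π) = (−1)^96 = +1.
The Jacobi symbol (37|101) = +1 (Zolotarev) agrees.

+1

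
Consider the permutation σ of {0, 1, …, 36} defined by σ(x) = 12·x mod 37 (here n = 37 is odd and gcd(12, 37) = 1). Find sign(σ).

+1

Trace 12: π^k(12) = [12, 33, 26, 16, 7, 10, 9] for k=0..6.
π_12 has 5 disjoint cycles with lengths [9, 9, 9, 9, 1] on {0,…,36}.
With 5 cycles on 37 points, sign = (−1)^{37−5} = +1.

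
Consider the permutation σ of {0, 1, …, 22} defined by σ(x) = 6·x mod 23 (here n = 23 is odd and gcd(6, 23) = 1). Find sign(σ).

+1

Trace 9: π^k(9) = [9, 8, 2, 12, 3, 18, 16] for k=0..6.
Cycle lengths of π_6 on ℤ/23ℤ: [11, 11, 1]; 3 cycles in total.
sign(π) = (−1)^{n − #cycles} = (−1)^{23−3} = (−1)^20 = +1.
(6|23)_J = +1 (Zolotarev's lemma cross-check).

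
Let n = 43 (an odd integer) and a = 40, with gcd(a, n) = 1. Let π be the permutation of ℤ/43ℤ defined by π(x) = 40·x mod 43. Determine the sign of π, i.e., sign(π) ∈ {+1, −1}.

Orbit of 11 under x↦40x: [11, 10, 13, 4, 31, 36, 21]… (length divides ord_43(40)).
Decompose π into cycles: lengths [21, 21, 1] (3 cycles, including the fixed point 0).
sign(π) = (−1)^{n − #cycles} = (−1)^{43−3} = (−1)^40 = +1.
Zolotarev: (40|43) = +1, matching the cycle-count sign.

+1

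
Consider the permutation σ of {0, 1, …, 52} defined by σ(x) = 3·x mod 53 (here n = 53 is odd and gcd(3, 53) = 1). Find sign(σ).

Trace 22: π^k(22) = [22, 13, 39, 11, 33, 46, 32] for k=0..6.
Decompose π into cycles: lengths [52, 1] (2 cycles, including the fixed point 0).
n − c = 53 − 2 = 51; sign = (−1)^51 = -1.
Via Zolotarev, sign(π_{3}) = (3|53) = -1.

-1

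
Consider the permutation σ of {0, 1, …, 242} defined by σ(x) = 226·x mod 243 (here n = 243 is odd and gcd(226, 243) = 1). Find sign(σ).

Start at x=28: 28 → 10 → 73 → 217 → 199 → 19 → 163 → … (one orbit).
The orbit structure of x ↦ 226x mod 243: 27 orbits of sizes [27, 27, 27, 27, 27, 27, 9, 9, 9, 9, 9, 9, 3, 3, 3, 3, 3, 3, 1, 1, 1, 1, 1, 1, 1, 1, 1].
243 − 27 = 216 transpositions; sign(π) = (−1)^216 = +1.
(226|243)_J = +1 (Zolotarev's lemma cross-check).

+1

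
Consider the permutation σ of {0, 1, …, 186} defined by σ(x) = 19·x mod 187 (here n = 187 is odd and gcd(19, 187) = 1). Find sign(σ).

Trace 86: π^k(86) = [86, 138, 4, 76, 135, 134, 115] for k=0..6.
The orbit structure of x ↦ 19x mod 187: 8 orbits of sizes [40, 40, 40, 40, 10, 8, 8, 1].
187 − 8 = 179 transpositions; sign(π) = (−1)^179 = -1.

-1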